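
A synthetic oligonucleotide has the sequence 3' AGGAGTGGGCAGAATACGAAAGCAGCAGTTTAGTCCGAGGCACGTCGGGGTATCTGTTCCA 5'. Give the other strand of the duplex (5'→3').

The strand is given 3'→5', so its complement runs 5'→3' in the same left-to-right order: pair each base A↔T, G↔C.

5'-TCCTCACCCGTCTTATGCTTTCGTCGTCAAATCAGGCTCCGTGCAGCCCCATAGACAAGGT-3'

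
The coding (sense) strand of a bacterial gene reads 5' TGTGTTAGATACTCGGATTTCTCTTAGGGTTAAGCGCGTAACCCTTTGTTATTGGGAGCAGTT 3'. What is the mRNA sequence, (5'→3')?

5′-UGUGUUAGAUACUCGGAUUUCUCUUAGGGUUAAGCGCGUAACCCUUUGUUAUUGGGAGCAGUU-3′

The mRNA is synthesized from the template strand, so it matches the coding strand with T replaced by U.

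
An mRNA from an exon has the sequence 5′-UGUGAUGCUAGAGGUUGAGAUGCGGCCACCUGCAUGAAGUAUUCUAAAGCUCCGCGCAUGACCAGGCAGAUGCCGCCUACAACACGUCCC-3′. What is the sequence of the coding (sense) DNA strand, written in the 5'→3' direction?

5'-TGTGATGCTAGAGGTTGAGATGCGGCCACCTGCATGAAGTATTCTAAAGCTCCGCGCATGACCAGGCAGATGCCGCCTACAACACGTCCC-3'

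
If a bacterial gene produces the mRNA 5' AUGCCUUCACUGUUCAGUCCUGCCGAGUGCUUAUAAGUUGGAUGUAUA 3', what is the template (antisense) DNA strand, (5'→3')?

5'-TATACATCCAACTTATAAGCACTCGGCAGGACTGAACAGTGAAGGCAT-3'

Replace U with T to get the coding DNA strand: ATGCCTTCACTGTTCAGTCCTGCCGAGTGCTTATAAGTTGGATGTATA. The template strand is its reverse complement (complement TACGGAAGTGACAAGTCAGGACGGCTCACGAATATTCAACCTACATAT, then reverse).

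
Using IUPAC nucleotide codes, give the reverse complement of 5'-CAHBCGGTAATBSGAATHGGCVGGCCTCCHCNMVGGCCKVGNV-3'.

5'-BNCBMGGCCBKNGDGGAGGCCBGCCDATTCSVATTACCGVDTG-3'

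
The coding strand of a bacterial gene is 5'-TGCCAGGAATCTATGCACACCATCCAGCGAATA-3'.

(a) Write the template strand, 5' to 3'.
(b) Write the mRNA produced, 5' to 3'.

(a) 5'-TATTCGCTGGATGGTGTGCATAGATTCCTGGCA-3'
(b) 5'-UGCCAGGAAUCUAUGCACACCAUCCAGCGAAUA-3'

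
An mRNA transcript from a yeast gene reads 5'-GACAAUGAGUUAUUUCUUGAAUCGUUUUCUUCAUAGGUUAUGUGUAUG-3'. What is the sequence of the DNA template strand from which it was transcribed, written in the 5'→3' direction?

Replace U with T to get the coding DNA strand: GACAATGAGTTATTTCTTGAATCGTTTTCTTCATAGGTTATGTGTATG. The template strand is its reverse complement (complement CTGTTACTCAATAAAGAACTTAGCAAAAGAAGTATCCAATACACATAC, then reverse).

5'-CATACACATAACCTATGAAGAAAACGATTCAAGAAATAACTCATTGTC-3'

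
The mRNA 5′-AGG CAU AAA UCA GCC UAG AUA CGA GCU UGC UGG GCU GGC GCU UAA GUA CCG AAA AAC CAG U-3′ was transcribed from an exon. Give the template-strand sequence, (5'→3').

5'-ACTGGTTTTTCGGTACTTAAGCGCCAGCCCAGCAAGCTCGTATCTAGGCTGATTTATGCCT-3'

Replace U with T to get the coding DNA strand: AGGCATAAATCAGCCTAGATACGAGCTTGCTGGGCTGGCGCTTAAGTACCGAAAAACCAGT. The template strand is its reverse complement (complement TCCGTATTTAGTCGGATCTATGCTCGAACGACCCGACCGCGAATTCATGGCTTTTTGGTCA, then reverse).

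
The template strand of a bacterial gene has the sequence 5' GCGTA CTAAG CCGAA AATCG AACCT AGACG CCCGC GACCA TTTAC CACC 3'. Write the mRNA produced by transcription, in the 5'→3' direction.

5′-GGUGGUAAAUGGUCGCGGGCGUCUAGGUUCGAUUUUCGGCUUAGUACGC-3′

The mRNA has the sequence of the coding strand (reverse complement of the template) with T→U. Reverse complement of GCGTACTAAGCCGAAAATCGAACCTAGACGCCCGCGACCATTTACCACC is GGTGGTAAATGGTCGCGGGCGTCTAGGTTCGATTTTCGGCTTAGTACGC; then T→U.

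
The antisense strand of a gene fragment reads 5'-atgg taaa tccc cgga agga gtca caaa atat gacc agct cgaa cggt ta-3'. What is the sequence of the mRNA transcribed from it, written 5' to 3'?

RNA polymerase reads the template 3'→5' and synthesizes mRNA 5'→3' by base-pairing (A→U, T→A, G↔C). The complement of the template is TACCATTTAGGGGCCTTCCTCAGTGTTTTATACTGGTCGAGCTTGCCAAT; antiparallel, so 5'→3' the coding strand is TAACCGTTCGAGCTGGTCATATTTTGTGACTCCTTCCGGGGATTTACCAT. Replace T with U for the mRNA.

5'-UAACCGUUCGAGCUGGUCAUAUUUUGUGACUCCUUCCGGGGAUUUACCAU-3'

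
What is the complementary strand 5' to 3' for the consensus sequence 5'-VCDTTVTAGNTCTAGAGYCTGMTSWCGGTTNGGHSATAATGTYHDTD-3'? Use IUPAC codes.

5'-HAHDRACATTATSDCCNAACCGWSAKCAGRCTCTAGANCTABAAHGB-3'

Standard pairs A↔T, G↔C; ambiguity codes pair Y↔R, M↔K, W↔W, S↔S, D↔H, V↔B, N↔N. Complement (BGHAABATCNAGATCTCRGACKASWGCCAANCCDSTATTACARDHAH), then reverse for 5'→3'.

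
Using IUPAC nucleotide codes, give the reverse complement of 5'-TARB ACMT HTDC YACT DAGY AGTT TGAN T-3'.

5'-ANTCAAACTRCTHAGTRGHADAKGTVYTA-3'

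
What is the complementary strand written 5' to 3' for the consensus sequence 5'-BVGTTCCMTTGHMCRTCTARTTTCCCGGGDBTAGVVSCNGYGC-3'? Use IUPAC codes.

5′-GCRCNGSBBCTAVHCCCGGGAAAYTAGAYGKDCAAKGGAACBV-3′

Standard pairs A↔T, G↔C; ambiguity codes pair R↔Y, M↔K, S↔S, B↔V, D↔H, N↔N. Complement (VBCAAGGKAACDKGYAGATYAAAGGGCCCHVATCBBSGNCRCG), then reverse for 5'→3'.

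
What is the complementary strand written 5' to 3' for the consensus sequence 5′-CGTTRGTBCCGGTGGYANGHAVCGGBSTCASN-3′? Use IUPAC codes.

5'-NSTGASVCCGBTDCNTRCCACCGGVACYAACG-3'

Standard pairs A↔T, G↔C; ambiguity codes pair R↔Y, S↔S, B↔V, H↔D, N↔N. Complement (GCAAYCAVGGCCACCRTNCDTBGCCVSAGTSN), then reverse for 5'→3'.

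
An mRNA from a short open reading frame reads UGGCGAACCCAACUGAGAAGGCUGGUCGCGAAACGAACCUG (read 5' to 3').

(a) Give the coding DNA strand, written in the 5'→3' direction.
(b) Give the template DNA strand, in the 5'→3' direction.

(a) The coding strand matches the mRNA with U→T.
(b) The template strand is the reverse complement of the coding strand.

(a) 5'-TGGCGAACCCAACTGAGAAGGCTGGTCGCGAAACGAACCTG-3'
(b) 5'-CAGGTTCGTTTCGCGACCAGCCTTCTCAGTTGGGTTCGCCA-3'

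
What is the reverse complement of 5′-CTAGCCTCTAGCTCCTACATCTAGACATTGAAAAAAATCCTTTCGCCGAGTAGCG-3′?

Complement each base (A↔T, G↔C): GATCGGAGATCGAGGATGTAGATCTGTAACTTTTTTTAGGAAAGCGGCTCATCGC. Then reverse.

5'-CGCTACTCGGCGAAAGGATTTTTTTCAATGTCTAGATGTAGGAGCTAGAGGCTAG-3'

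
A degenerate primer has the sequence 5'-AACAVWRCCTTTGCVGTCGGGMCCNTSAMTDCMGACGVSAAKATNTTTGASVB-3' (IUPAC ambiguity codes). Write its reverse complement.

5′-VBSTCAAANATMTTSBCGTCKGHAKTSANGGKCCCGACBGCAAAGGYWBTGTT-3′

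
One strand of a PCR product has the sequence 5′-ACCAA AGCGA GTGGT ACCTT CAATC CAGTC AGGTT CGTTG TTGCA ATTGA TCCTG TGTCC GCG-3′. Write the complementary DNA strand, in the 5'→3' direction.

Pairing A↔T and G↔C gives TGGTTTCGCTCACCATGGAAGTTAGGTCAGTCCAAGCAACAACGTTAACTAGGACACAGGCGC, running 3'→5'. Reverse for the 5'→3' convention.

5′-CGCGGACACAGGATCAATTGCAACAACGAACCTGACTGGATTGAAGGTACCACTCGCTTTGGT-3′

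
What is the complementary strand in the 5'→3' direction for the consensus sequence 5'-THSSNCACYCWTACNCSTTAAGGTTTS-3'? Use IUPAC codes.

5'-SAAACCTTAASGNGTAWGRGTGNSSDA-3'

Standard pairs A↔T, G↔C; ambiguity codes pair Y↔R, W↔W, S↔S, H↔D, N↔N. Complement (ADSSNGTGRGWATGNGSAATTCCAAAS), then reverse for 5'→3'.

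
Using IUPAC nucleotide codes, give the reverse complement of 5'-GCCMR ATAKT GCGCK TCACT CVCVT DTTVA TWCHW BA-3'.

5'-TVWDGWATBAAHABGBGAGTGAMGCGCAMTATYKGGC-3'

Standard pairs A↔T, G↔C; ambiguity codes pair R↔Y, M↔K, W↔W, B↔V, D↔H. Complement (CGGKYTATMACGCGMAGTGAGBGBAHAABTAWGDWVT), then reverse for 5'→3'.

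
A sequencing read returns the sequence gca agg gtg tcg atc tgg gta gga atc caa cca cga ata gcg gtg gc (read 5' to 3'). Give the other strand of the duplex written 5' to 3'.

5'-GCCACCGCTATTCGTGGTTGGATTCCTACCCAGATCGACACCCTTGC-3'

Pairing A↔T and G↔C gives CGTTCCCACAGCTAGACCCATCCTTAGGTTGGTGCTTATCGCCACCG, running 3'→5'. Reverse for the 5'→3' convention.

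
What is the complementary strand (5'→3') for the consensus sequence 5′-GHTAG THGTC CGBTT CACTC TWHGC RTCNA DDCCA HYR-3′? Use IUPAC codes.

Standard pairs A↔T, G↔C; ambiguity codes pair R↔Y, W↔W, B↔V, D↔H, N↔N. Complement (CDATCADCAGGCVAAGTGAGAWDCGYAGNTHHGGTDRY), then reverse for 5'→3'.

5'-YRDTGGHHTNGAYGCDWAGAGTGAAVCGGACDACTADC-3'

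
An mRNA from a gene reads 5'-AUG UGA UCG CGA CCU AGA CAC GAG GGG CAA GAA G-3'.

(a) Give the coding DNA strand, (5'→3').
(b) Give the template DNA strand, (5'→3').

(a) 5'-ATGTGATCGCGACCTAGACACGAGGGGCAAGAAG-3'
(b) 5'-CTTCTTGCCCCTCGTGTCTAGGTCGCGATCACAT-3'

(a) The coding strand matches the mRNA with U→T.
(b) The template strand is the reverse complement of the coding strand.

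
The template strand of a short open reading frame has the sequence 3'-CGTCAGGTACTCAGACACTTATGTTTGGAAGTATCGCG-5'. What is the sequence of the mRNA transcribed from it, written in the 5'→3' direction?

5'-GCAGUCCAUGAGUCUGUGAAUACAAACCUUCAUAGCGC-3'

Reading the template 3'→5' as shown, RNA polymerase pairs each base (A→U, T→A, G↔C) to build mRNA 5'→3' directly.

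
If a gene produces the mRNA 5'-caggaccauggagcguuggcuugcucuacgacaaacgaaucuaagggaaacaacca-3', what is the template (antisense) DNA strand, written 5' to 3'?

5'-TGGTTGTTTCCCTTAGATTCGTTTGTCGTAGAGCAAGCCAACGCTCCATGGTCCTG-3'

Replace U with T to get the coding DNA strand: CAGGACCATGGAGCGTTGGCTTGCTCTACGACAAACGAATCTAAGGGAAACAACCA. The template strand is its reverse complement (complement GTCCTGGTACCTCGCAACCGAACGAGATGCTGTTTGCTTAGATTCCCTTTGTTGGT, then reverse).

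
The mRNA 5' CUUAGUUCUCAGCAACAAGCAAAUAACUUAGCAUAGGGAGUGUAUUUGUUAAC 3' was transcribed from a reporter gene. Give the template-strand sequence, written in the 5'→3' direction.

5'-GTTAACAAATACACTCCCTATGCTAAGTTATTTGCTTGTTGCTGAGAACTAAG-3'

Replace U with T to get the coding DNA strand: CTTAGTTCTCAGCAACAAGCAAATAACTTAGCATAGGGAGTGTATTTGTTAAC. The template strand is its reverse complement (complement GAATCAAGAGTCGTTGTTCGTTTATTGAATCGTATCCCTCACATAAACAATTG, then reverse).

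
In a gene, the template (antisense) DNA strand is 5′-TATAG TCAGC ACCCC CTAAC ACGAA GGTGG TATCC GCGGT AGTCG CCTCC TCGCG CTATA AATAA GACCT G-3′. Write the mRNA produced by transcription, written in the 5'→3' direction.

5'-CAGGUCUUAUUUAUAGCGCGAGGAGGCGACUACCGCGGAUACCACCUUCGUGUUAGGGGGUGCUGACUAUA-3'

The mRNA has the sequence of the coding strand (reverse complement of the template) with T→U. Reverse complement of TATAGTCAGCACCCCCTAACACGAAGGTGGTATCCGCGGTAGTCGCCTCCTCGCGCTATAAATAAGACCTG is CAGGTCTTATTTATAGCGCGAGGAGGCGACTACCGCGGATACCACCTTCGTGTTAGGGGGTGCTGACTATA; then T→U.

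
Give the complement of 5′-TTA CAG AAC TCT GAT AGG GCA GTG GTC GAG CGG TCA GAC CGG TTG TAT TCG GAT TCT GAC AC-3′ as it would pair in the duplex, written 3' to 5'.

3'-AATGTCTTGAGACTATCCCGTCACCAGCTCGCCAGTCTGGCCAACATAAGCCTAAGACTGTG-5'

Base-pairing A↔T, G↔C gives the complement. The complementary strand is antiparallel, so paired with a 5'→3' strand it runs 3'→5'.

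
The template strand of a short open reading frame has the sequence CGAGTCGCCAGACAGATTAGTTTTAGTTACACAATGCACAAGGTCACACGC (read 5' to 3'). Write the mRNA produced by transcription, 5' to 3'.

The mRNA has the sequence of the coding strand (reverse complement of the template) with T→U. Reverse complement of CGAGTCGCCAGACAGATTAGTTTTAGTTACACAATGCACAAGGTCACACGC is GCGTGTGACCTTGTGCATTGTGTAACTAAAACTAATCTGTCTGGCGACTCG; then T→U.

5'-GCGUGUGACCUUGUGCAUUGUGUAACUAAAACUAAUCUGUCUGGCGACUCG-3'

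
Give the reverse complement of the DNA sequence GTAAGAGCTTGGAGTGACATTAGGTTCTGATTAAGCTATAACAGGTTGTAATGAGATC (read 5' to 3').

5'-GATCTCATTACAACCTGTTATAGCTTAATCAGAACCTAATGTCACTCCAAGCTCTTAC-3'

Complement each base (A↔T, G↔C): CATTCTCGAACCTCACTGTAATCCAAGACTAATTCGATATTGTCCAACATTACTCTAG. Then reverse.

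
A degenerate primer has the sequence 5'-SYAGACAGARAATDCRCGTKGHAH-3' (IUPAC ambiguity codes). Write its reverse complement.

Standard pairs A↔T, G↔C; ambiguity codes pair R↔Y, K↔M, S↔S, D↔H. Complement (SRTCTGTCTYTTAHGYGCAMCDTD), then reverse for 5'→3'.

5'-DTDCMACGYGHATTYTCTGTCTRS-3'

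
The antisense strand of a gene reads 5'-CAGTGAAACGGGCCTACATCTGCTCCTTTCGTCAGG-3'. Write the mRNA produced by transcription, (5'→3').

5'-CCUGACGAAAGGAGCAGAUGUAGGCCCGUUUCACUG-3'

The mRNA has the sequence of the coding strand (reverse complement of the template) with T→U. Reverse complement of CAGTGAAACGGGCCTACATCTGCTCCTTTCGTCAGG is CCTGACGAAAGGAGCAGATGTAGGCCCGTTTCACTG; then T→U.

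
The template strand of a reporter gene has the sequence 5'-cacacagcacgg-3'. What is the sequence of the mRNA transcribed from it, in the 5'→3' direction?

5'-CCGUGCUGUGUG-3'

The mRNA has the sequence of the coding strand (reverse complement of the template) with T→U. Reverse complement of CACACAGCACGG is CCGTGCTGTGTG; then T→U.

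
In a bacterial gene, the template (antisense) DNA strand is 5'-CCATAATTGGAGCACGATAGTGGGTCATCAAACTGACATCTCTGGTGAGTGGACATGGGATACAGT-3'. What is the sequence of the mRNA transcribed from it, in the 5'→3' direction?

RNA polymerase reads the template 3'→5' and synthesizes mRNA 5'→3' by base-pairing (A→U, T→A, G↔C). The complement of the template is GGTATTAACCTCGTGCTATCACCCAGTAGTTTGACTGTAGAGACCACTCACCTGTACCCTATGTCA; antiparallel, so 5'→3' the coding strand is ACTGTATCCCATGTCCACTCACCAGAGATGTCAGTTTGATGACCCACTATCGTGCTCCAATTATGG. Replace T with U for the mRNA.

5'-ACUGUAUCCCAUGUCCACUCACCAGAGAUGUCAGUUUGAUGACCCACUAUCGUGCUCCAAUUAUGG-3'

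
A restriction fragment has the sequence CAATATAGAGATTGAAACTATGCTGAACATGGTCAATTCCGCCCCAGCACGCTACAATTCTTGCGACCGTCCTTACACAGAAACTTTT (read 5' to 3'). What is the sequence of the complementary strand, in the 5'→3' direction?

Pairing A↔T and G↔C gives GTTATATCTCTAACTTTGATACGACTTGTACCAGTTAAGGCGGGGTCGTGCGATGTTAAGAACGCTGGCAGGAATGTGTCTTTGAAAA, running 3'→5'. Reverse for the 5'→3' convention.

5'-AAAAGTTTCTGTGTAAGGACGGTCGCAAGAATTGTAGCGTGCTGGGGCGGAATTGACCATGTTCAGCATAGTTTCAATCTCTATATTG-3'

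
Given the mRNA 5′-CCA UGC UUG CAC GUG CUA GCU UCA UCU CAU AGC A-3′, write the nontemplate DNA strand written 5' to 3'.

The coding DNA strand has the same 5'→3' sequence as the mRNA with U replaced by T.

5'-CCATGCTTGCACGTGCTAGCTTCATCTCATAGCA-3'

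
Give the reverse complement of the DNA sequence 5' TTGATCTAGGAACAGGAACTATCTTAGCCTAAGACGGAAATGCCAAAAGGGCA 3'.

5'-TGCCCTTTTGGCATTTCCGTCTTAGGCTAAGATAGTTCCTGTTCCTAGATCAA-3'

Reading the sequence 3'→5' and pairing each base (A↔T, G↔C) gives the reverse complement directly.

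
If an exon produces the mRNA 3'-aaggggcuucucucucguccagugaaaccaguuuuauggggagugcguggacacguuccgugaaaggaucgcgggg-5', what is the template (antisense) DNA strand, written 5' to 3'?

5'-TTCCCCGAAGAGAGAGCAGGTCACTTTGGTCAAAATACCCCTCACGCACCTGTGCAAGGCACTTTCCTAGCGCCCC-3'

Written 5'→3' the mRNA is GGGGCGCUAGGAAAGUGCCUUGCACAGGUGCGUGAGGGGUAUUUUGACCAAAGUGACCUGCUCUCUCUUCGGGGAA, so the coding DNA strand is GGGGCGCTAGGAAAGTGCCTTGCACAGGTGCGTGAGGGGTATTTTGACCAAAGTGACCTGCTCTCTCTTCGGGGAA. The template is its reverse complement.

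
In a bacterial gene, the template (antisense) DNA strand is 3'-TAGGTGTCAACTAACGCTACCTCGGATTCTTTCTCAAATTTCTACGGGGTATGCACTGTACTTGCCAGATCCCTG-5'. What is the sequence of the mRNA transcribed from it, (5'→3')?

5′-AUCCACAGUUGAUUGCGAUGGAGCCUAAGAAAGAGUUUAAAGAUGCCCCAUACGUGACAUGAACGGUCUAGGGAC-3′

Reading the template 3'→5' as shown, RNA polymerase pairs each base (A→U, T→A, G↔C) to build mRNA 5'→3' directly.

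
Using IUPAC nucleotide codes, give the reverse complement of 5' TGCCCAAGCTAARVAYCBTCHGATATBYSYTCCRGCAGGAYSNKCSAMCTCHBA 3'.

5'-TVDGAGKTSGMNSRTCCTGCYGGARSRVATATCDGAVGRTBYTTAGCTTGGGCA-3'

Standard pairs A↔T, G↔C; ambiguity codes pair R↔Y, M↔K, S↔S, B↔V, H↔D, N↔N. Complement (ACGGGTTCGATTYBTRGVAGDCTATAVRSRAGGYCGTCCTRSNMGSTKGAGDVT), then reverse for 5'→3'.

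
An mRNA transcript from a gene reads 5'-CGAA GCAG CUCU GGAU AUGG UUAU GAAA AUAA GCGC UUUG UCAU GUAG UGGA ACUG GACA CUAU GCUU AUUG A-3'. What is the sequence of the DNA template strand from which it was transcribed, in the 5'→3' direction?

Replace U with T to get the coding DNA strand: CGAAGCAGCTCTGGATATGGTTATGAAAATAAGCGCTTTGTCATGTAGTGGAACTGGACACTATGCTTATTGA. The template strand is its reverse complement (complement GCTTCGTCGAGACCTATACCAATACTTTTATTCGCGAAACAGTACATCACCTTGACCTGTGATACGAATAACT, then reverse).

5'-TCAATAAGCATAGTGTCCAGTTCCACTACATGACAAAGCGCTTATTTTCATAACCATATCCAGAGCTGCTTCG-3'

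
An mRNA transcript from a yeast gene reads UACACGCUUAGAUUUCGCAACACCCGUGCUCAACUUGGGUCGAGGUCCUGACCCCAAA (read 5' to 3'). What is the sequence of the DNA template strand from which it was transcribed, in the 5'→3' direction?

5'-TTTGGGGTCAGGACCTCGACCCAAGTTGAGCACGGGTGTTGCGAAATCTAAGCGTGTA-3'

Replace U with T to get the coding DNA strand: TACACGCTTAGATTTCGCAACACCCGTGCTCAACTTGGGTCGAGGTCCTGACCCCAAA. The template strand is its reverse complement (complement ATGTGCGAATCTAAAGCGTTGTGGGCACGAGTTGAACCCAGCTCCAGGACTGGGGTTT, then reverse).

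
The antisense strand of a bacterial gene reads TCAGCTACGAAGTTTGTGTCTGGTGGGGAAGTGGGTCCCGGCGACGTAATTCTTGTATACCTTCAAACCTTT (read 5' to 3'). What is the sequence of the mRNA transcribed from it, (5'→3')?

5'-AAAGGUUUGAAGGUAUACAAGAAUUACGUCGCCGGGACCCACUUCCCCACCAGACACAAACUUCGUAGCUGA-3'

The mRNA has the sequence of the coding strand (reverse complement of the template) with T→U. Reverse complement of TCAGCTACGAAGTTTGTGTCTGGTGGGGAAGTGGGTCCCGGCGACGTAATTCTTGTATACCTTCAAACCTTT is AAAGGTTTGAAGGTATACAAGAATTACGTCGCCGGGACCCACTTCCCCACCAGACACAAACTTCGTAGCTGA; then T→U.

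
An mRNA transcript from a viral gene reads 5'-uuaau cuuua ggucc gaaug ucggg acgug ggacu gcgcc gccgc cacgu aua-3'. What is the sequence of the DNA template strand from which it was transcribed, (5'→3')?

5′-TATACGTGGCGGCGGCGCAGTCCCACGTCCCGACATTCGGACCTAAAGATTAA-3′

Replace U with T to get the coding DNA strand: TTAATCTTTAGGTCCGAATGTCGGGACGTGGGACTGCGCCGCCGCCACGTATA. The template strand is its reverse complement (complement AATTAGAAATCCAGGCTTACAGCCCTGCACCCTGACGCGGCGGCGGTGCATAT, then reverse).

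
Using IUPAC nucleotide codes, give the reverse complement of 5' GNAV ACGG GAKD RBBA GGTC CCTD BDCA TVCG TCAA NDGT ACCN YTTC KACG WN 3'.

5'-NWCGTMGAARNGGTACHNTTGACGBATGHVHAGGGACCTVVYHMTCCCGTBTNC-3'

Standard pairs A↔T, G↔C; ambiguity codes pair R↔Y, K↔M, W↔W, B↔V, D↔H, N↔N. Complement (CNTBTGCCCTMHYVVTCCAGGGAHVHGTABGCAGTTNHCATGGNRAAGMTGCWN), then reverse for 5'→3'.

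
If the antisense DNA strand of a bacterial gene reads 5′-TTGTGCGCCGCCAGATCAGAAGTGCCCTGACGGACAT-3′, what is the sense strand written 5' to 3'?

5'-ATGTCCGTCAGGGCACTTCTGATCTGGCGGCGCACAA-3'

The coding strand is complementary and antiparallel to the template: take the complement (A↔T, G↔C) and reverse.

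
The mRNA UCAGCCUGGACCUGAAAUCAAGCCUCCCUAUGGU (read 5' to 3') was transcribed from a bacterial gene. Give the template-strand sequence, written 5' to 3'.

Replace U with T to get the coding DNA strand: TCAGCCTGGACCTGAAATCAAGCCTCCCTATGGT. The template strand is its reverse complement (complement AGTCGGACCTGGACTTTAGTTCGGAGGGATACCA, then reverse).

5'-ACCATAGGGAGGCTTGATTTCAGGTCCAGGCTGA-3'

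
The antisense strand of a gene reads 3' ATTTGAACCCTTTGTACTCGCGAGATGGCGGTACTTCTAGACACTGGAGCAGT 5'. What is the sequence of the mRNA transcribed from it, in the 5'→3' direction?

Reading the template 3'→5' as shown, RNA polymerase pairs each base (A→U, T→A, G↔C) to build mRNA 5'→3' directly.

5'-UAAACUUGGGAAACAUGAGCGCUCUACCGCCAUGAAGAUCUGUGACCUCGUCA-3'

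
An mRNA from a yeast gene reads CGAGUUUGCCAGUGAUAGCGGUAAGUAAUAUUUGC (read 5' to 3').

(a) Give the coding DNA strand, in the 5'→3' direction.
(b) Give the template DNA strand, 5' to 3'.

(a) The coding strand matches the mRNA with U→T.
(b) The template strand is the reverse complement of the coding strand.

(a) 5'-CGAGTTTGCCAGTGATAGCGGTAAGTAATATTTGC-3'
(b) 5'-GCAAATATTACTTACCGCTATCACTGGCAAACTCG-3'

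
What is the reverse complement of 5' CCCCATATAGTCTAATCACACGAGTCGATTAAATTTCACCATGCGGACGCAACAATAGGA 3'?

5'-TCCTATTGTTGCGTCCGCATGGTGAAATTTAATCGACTCGTGTGATTAGACTATATGGGG-3'

Reading the sequence 3'→5' and pairing each base (A↔T, G↔C) gives the reverse complement directly.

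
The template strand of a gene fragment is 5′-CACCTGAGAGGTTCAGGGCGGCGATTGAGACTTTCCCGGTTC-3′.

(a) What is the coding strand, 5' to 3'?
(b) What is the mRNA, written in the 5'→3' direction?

(a) The coding strand is the reverse complement of the template: complement GTGGACTCTCCAAGTCCCGCCGCTAACTCTGAAAGGGCCAAG, then reverse.
(b) mRNA has the coding-strand sequence with T→U.

(a) 5'-GAACCGGGAAAGTCTCAATCGCCGCCCTGAACCTCTCAGGTG-3'
(b) 5′-GAACCGGGAAAGUCUCAAUCGCCGCCCUGAACCUCUCAGGUG-3′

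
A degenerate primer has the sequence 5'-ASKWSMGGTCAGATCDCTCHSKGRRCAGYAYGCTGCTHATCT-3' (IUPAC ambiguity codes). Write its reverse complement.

5'-AGATDAGCAGCRTRCTGYYCMSDGAGHGATCTGACCKSWMST-3'

Standard pairs A↔T, G↔C; ambiguity codes pair R↔Y, M↔K, W↔W, S↔S, D↔H. Complement (TSMWSKCCAGTCTAGHGAGDSMCYYGTCRTRCGACGADTAGA), then reverse for 5'→3'.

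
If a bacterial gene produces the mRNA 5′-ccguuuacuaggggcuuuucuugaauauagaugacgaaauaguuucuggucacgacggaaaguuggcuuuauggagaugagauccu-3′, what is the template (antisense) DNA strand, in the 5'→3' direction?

Replace U with T to get the coding DNA strand: CCGTTTACTAGGGGCTTTTCTTGAATATAGATGACGAAATAGTTTCTGGTCACGACGGAAAGTTGGCTTTATGGAGATGAGATCCT. The template strand is its reverse complement (complement GGCAAATGATCCCCGAAAAGAACTTATATCTACTGCTTTATCAAAGACCAGTGCTGCCTTTCAACCGAAATACCTCTACTCTAGGA, then reverse).

5'-AGGATCTCATCTCCATAAAGCCAACTTTCCGTCGTGACCAGAAACTATTTCGTCATCTATATTCAAGAAAAGCCCCTAGTAAACGG-3'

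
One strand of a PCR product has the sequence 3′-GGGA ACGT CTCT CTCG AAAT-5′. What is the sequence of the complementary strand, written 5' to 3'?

5'-CCCTTGCAGAGAGAGCTTTA-3'

The strand is given 3'→5', so its complement runs 5'→3' in the same left-to-right order: pair each base A↔T, G↔C.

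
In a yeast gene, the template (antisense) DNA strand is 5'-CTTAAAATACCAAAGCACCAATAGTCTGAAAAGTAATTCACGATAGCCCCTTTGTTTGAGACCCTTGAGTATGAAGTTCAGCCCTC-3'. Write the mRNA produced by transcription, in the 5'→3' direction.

The mRNA has the sequence of the coding strand (reverse complement of the template) with T→U. Reverse complement of CTTAAAATACCAAAGCACCAATAGTCTGAAAAGTAATTCACGATAGCCCCTTTGTTTGAGACCCTTGAGTATGAAGTTCAGCCCTC is GAGGGCTGAACTTCATACTCAAGGGTCTCAAACAAAGGGGCTATCGTGAATTACTTTTCAGACTATTGGTGCTTTGGTATTTTAAG; then T→U.

5'-GAGGGCUGAACUUCAUACUCAAGGGUCUCAAACAAAGGGGCUAUCGUGAAUUACUUUUCAGACUAUUGGUGCUUUGGUAUUUUAAG-3'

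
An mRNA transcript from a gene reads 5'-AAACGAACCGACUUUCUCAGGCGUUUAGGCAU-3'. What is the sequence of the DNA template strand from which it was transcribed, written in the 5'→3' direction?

5'-ATGCCTAAACGCCTGAGAAAGTCGGTTCGTTT-3'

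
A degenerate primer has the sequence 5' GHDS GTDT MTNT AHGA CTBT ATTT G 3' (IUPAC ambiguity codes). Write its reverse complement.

5'-CAAATAVAGTCDTANAKAHACSHDC-3'

Standard pairs A↔T, G↔C; ambiguity codes pair M↔K, S↔S, B↔V, D↔H, N↔N. Complement (CDHSCAHAKANATDCTGAVATAAAC), then reverse for 5'→3'.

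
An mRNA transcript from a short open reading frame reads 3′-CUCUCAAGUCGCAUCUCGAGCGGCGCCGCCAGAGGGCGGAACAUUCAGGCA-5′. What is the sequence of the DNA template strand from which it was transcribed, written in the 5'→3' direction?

Written 5'→3' the mRNA is ACGGACUUACAAGGCGGGAGACCGCCGCGGCGAGCUCUACGCUGAACUCUC, so the coding DNA strand is ACGGACTTACAAGGCGGGAGACCGCCGCGGCGAGCTCTACGCTGAACTCTC. The template is its reverse complement.

5'-GAGAGTTCAGCGTAGAGCTCGCCGCGGCGGTCTCCCGCCTTGTAAGTCCGT-3'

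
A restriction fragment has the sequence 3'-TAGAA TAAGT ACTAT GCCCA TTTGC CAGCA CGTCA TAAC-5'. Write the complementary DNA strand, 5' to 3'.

5'-ATCTTATTCATGATACGGGTAAACGGTCGTGCAGTATTG-3'

The strand is given 3'→5', so its complement runs 5'→3' in the same left-to-right order: pair each base A↔T, G↔C.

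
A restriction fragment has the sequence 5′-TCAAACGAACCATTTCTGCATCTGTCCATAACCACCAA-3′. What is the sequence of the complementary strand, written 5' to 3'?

The complement of TCAAACGAACCATTTCTGCATCTGTCCATAACCACCAA is AGTTTGCTTGGTAAAGACGTAGACAGGTATTGGTGGTT (A↔T, G↔C). DNA strands are antiparallel, so the complementary strand runs 3'→5'; reversing gives the 5'→3' form.

5'-TTGGTGGTTATGGACAGATGCAGAAATGGTTCGTTTGA-3'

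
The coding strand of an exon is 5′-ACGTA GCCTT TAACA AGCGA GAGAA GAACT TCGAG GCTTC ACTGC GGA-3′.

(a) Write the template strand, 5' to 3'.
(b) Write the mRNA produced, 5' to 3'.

(a) 5'-TCCGCAGTGAAGCCTCGAAGTTCTTCTCTCGCTTGTTAAAGGCTACGT-3'
(b) 5'-ACGUAGCCUUUAACAAGCGAGAGAAGAACUUCGAGGCUUCACUGCGGA-3'

(a) The template strand is the reverse complement of the coding strand: complement TGCATCGGAAATTGTTCGCTCTCTTCTTGAAGCTCCGAAGTGACGCCT, then reverse.
(b) mRNA matches the coding strand with T→U.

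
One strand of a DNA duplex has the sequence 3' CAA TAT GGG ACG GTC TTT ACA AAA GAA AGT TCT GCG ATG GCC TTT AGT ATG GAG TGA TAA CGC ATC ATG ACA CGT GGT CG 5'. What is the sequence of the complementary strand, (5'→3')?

5'-GTTATACCCTGCCAGAAATGTTTTCTTTCAAGACGCTACCGGAAATCATACCTCACTATTGCGTAGTACTGTGCACCAGC-3'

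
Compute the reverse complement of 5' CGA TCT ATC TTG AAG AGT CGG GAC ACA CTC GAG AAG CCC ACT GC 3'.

Complement each base (A↔T, G↔C): GCTAGATAGAACTTCTCAGCCCTGTGTGAGCTCTTCGGGTGACG. Then reverse.

5'-GCAGTGGGCTTCTCGAGTGTGTCCCGACTCTTCAAGATAGATCG-3'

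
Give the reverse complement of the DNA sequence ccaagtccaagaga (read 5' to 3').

Complement each base (A↔T, G↔C): GGTTCAGGTTCTCT. Then reverse.

5'-TCTCTTGGACTTGG-3'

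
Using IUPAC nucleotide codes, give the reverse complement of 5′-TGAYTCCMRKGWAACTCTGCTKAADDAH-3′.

Standard pairs A↔T, G↔C; ambiguity codes pair R↔Y, M↔K, W↔W, D↔H. Complement (ACTRAGGKYMCWTTGAGACGAMTTHHTD), then reverse for 5'→3'.

5'-DTHHTTMAGCAGAGTTWCMYKGGARTCA-3'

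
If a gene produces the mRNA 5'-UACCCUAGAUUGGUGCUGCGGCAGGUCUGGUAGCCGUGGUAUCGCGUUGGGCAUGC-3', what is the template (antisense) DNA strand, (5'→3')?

5'-GCATGCCCAACGCGATACCACGGCTACCAGACCTGCCGCAGCACCAATCTAGGGTA-3'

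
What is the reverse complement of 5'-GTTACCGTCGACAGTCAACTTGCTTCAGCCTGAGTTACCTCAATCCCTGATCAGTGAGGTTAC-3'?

Complement each base (A↔T, G↔C): CAATGGCAGCTGTCAGTTGAACGAAGTCGGACTCAATGGAGTTAGGGACTAGTCACTCCAATG. Then reverse.

5'-GTAACCTCACTGATCAGGGATTGAGGTAACTCAGGCTGAAGCAAGTTGACTGTCGACGGTAAC-3'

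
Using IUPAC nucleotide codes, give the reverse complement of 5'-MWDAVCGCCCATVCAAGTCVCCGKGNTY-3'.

5'-RANCMCGGBGACTTGBATGGGCGBTHWK-3'

Standard pairs A↔T, G↔C; ambiguity codes pair Y↔R, M↔K, W↔W, D↔H, V↔B, N↔N. Complement (KWHTBGCGGGTABGTTCAGBGGCMCNAR), then reverse for 5'→3'.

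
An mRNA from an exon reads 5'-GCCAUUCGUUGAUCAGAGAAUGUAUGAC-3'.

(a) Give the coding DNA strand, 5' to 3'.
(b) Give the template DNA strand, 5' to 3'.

(a) The coding strand matches the mRNA with U→T.
(b) The template strand is the reverse complement of the coding strand.

(a) 5'-GCCATTCGTTGATCAGAGAATGTATGAC-3'
(b) 5'-GTCATACATTCTCTGATCAACGAATGGC-3'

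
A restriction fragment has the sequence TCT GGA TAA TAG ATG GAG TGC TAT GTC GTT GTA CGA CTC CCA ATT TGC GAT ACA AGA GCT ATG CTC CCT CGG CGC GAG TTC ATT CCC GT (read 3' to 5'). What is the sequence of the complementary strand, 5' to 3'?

5'-AGACCTATTATCTACCTCACGATACAGCAACATGCTGAGGGTTAAACGCTATGTTCTCGATACGAGGGAGCCGCGCTCAAGTAAGGGCA-3'

The strand is given 3'→5', so its complement runs 5'→3' in the same left-to-right order: pair each base A↔T, G↔C.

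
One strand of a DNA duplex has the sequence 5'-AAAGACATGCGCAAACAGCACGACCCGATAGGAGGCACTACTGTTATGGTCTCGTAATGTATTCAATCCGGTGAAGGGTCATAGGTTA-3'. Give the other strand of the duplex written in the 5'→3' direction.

5'-TAACCTATGACCCTTCACCGGATTGAATACATTACGAGACCATAACAGTAGTGCCTCCTATCGGGTCGTGCTGTTTGCGCATGTCTTT-3'

Pairing A↔T and G↔C gives TTTCTGTACGCGTTTGTCGTGCTGGGCTATCCTCCGTGATGACAATACCAGAGCATTACATAAGTTAGGCCACTTCCCAGTATCCAAT, running 3'→5'. Reverse for the 5'→3' convention.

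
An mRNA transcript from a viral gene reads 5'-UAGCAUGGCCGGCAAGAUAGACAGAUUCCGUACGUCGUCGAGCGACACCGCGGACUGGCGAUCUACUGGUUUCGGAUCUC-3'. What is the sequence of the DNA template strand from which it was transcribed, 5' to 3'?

Replace U with T to get the coding DNA strand: TAGCATGGCCGGCAAGATAGACAGATTCCGTACGTCGTCGAGCGACACCGCGGACTGGCGATCTACTGGTTTCGGATCTC. The template strand is its reverse complement (complement ATCGTACCGGCCGTTCTATCTGTCTAAGGCATGCAGCAGCTCGCTGTGGCGCCTGACCGCTAGATGACCAAAGCCTAGAG, then reverse).

5′-GAGATCCGAAACCAGTAGATCGCCAGTCCGCGGTGTCGCTCGACGACGTACGGAATCTGTCTATCTTGCCGGCCATGCTA-3′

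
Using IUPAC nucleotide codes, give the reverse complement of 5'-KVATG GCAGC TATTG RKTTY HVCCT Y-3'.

Standard pairs A↔T, G↔C; ambiguity codes pair R↔Y, K↔M, H↔D, V↔B. Complement (MBTACCGTCGATAACYMAARDBGGAR), then reverse for 5'→3'.

5'-RAGGBDRAAMYCAATAGCTGCCATBM-3'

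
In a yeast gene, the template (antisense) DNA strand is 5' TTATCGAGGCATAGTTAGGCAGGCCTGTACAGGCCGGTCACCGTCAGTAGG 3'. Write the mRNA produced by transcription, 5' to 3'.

RNA polymerase reads the template 3'→5' and synthesizes mRNA 5'→3' by base-pairing (A→U, T→A, G↔C). The complement of the template is AATAGCTCCGTATCAATCCGTCCGGACATGTCCGGCCAGTGGCAGTCATCC; antiparallel, so 5'→3' the coding strand is CCTACTGACGGTGACCGGCCTGTACAGGCCTGCCTAACTATGCCTCGATAA. Replace T with U for the mRNA.

5′-CCUACUGACGGUGACCGGCCUGUACAGGCCUGCCUAACUAUGCCUCGAUAA-3′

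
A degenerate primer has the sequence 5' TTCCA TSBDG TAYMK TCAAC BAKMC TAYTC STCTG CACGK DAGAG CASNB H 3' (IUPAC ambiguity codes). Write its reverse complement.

Standard pairs A↔T, G↔C; ambiguity codes pair Y↔R, M↔K, S↔S, B↔V, D↔H, N↔N. Complement (AAGGTASVHCATRKMAGTTGVTMKGATRAGSAGACGTGCMHTCTCGTSNVD), then reverse for 5'→3'.

5'-DVNSTGCTCTHMCGTGCAGASGARTAGKMTVGTTGAMKRTACHVSATGGAA-3'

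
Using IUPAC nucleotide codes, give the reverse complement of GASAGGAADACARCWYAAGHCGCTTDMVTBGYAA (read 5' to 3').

5'-TTRCVABKHAAGCGDCTTRWGYTGTHTTCCTSTC-3'

Standard pairs A↔T, G↔C; ambiguity codes pair R↔Y, M↔K, W↔W, S↔S, B↔V, D↔H. Complement (CTSTCCTTHTGTYGWRTTCDGCGAAHKBAVCRTT), then reverse for 5'→3'.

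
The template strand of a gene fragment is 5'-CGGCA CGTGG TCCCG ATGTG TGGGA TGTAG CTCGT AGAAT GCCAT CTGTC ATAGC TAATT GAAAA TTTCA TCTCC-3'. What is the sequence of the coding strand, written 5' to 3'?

5'-GGAGATGAAATTTTCAATTAGCTATGACAGATGGCATTCTACGAGCTACATCCCACACATCGGGACCACGTGCCG-3'

The coding strand is complementary and antiparallel to the template: take the complement (A↔T, G↔C) and reverse.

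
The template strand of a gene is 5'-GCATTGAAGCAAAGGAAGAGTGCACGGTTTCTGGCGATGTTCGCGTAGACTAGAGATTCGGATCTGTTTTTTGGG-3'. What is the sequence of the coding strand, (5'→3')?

5′-CCCAAAAAACAGATCCGAATCTCTAGTCTACGCGAACATCGCCAGAAACCGTGCACTCTTCCTTTGCTTCAATGC-3′

The coding strand is complementary and antiparallel to the template: take the complement (A↔T, G↔C) and reverse.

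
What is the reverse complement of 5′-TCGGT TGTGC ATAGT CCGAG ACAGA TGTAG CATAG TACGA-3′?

5'-TCGTACTATGCTACATCTGTCTCGGACTATGCACAACCGA-3'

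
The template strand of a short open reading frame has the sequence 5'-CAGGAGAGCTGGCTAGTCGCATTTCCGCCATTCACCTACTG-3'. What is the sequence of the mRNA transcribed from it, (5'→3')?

RNA polymerase reads the template 3'→5' and synthesizes mRNA 5'→3' by base-pairing (A→U, T→A, G↔C). The complement of the template is GTCCTCTCGACCGATCAGCGTAAAGGCGGTAAGTGGATGAC; antiparallel, so 5'→3' the coding strand is CAGTAGGTGAATGGCGGAAATGCGACTAGCCAGCTCTCCTG. Replace T with U for the mRNA.

5'-CAGUAGGUGAAUGGCGGAAAUGCGACUAGCCAGCUCUCCUG-3'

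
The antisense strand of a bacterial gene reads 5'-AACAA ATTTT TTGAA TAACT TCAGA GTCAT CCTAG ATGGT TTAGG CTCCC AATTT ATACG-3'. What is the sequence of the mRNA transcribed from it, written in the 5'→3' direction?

5'-CGUAUAAAUUGGGAGCCUAAACCAUCUAGGAUGACUCUGAAGUUAUUCAAAAAAUUUGUU-3'

RNA polymerase reads the template 3'→5' and synthesizes mRNA 5'→3' by base-pairing (A→U, T→A, G↔C). The complement of the template is TTGTTTAAAAAACTTATTGAAGTCTCAGTAGGATCTACCAAATCCGAGGGTTAAATATGC; antiparallel, so 5'→3' the coding strand is CGTATAAATTGGGAGCCTAAACCATCTAGGATGACTCTGAAGTTATTCAAAAAATTTGTT. Replace T with U for the mRNA.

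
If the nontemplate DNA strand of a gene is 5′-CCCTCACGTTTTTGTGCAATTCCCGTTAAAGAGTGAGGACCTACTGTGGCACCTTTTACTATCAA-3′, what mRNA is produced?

mRNA has the coding-strand sequence with U in place of T.

5'-CCCUCACGUUUUUGUGCAAUUCCCGUUAAAGAGUGAGGACCUACUGUGGCACCUUUUACUAUCAA-3'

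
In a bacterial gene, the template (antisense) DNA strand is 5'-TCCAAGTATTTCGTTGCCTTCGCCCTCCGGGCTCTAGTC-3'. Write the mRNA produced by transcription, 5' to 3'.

The mRNA has the sequence of the coding strand (reverse complement of the template) with T→U. Reverse complement of TCCAAGTATTTCGTTGCCTTCGCCCTCCGGGCTCTAGTC is GACTAGAGCCCGGAGGGCGAAGGCAACGAAATACTTGGA; then T→U.

5'-GACUAGAGCCCGGAGGGCGAAGGCAACGAAAUACUUGGA-3'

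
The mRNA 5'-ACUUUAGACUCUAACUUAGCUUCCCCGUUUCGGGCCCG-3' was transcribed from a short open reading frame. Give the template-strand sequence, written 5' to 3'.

5'-CGGGCCCGAAACGGGGAAGCTAAGTTAGAGTCTAAAGT-3'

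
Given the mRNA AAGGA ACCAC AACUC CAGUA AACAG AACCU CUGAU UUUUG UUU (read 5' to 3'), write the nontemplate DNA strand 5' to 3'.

The coding DNA strand has the same 5'→3' sequence as the mRNA with U replaced by T.

5'-AAGGAACCACAACTCCAGTAAACAGAACCTCTGATTTTTGTTT-3'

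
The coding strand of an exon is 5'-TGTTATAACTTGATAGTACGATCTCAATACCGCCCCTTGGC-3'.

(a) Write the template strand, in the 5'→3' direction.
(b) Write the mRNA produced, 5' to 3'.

(a) 5'-GCCAAGGGGCGGTATTGAGATCGTACTATCAAGTTATAACA-3'
(b) 5'-UGUUAUAACUUGAUAGUACGAUCUCAAUACCGCCCCUUGGC-3'

(a) The template strand is the reverse complement of the coding strand: complement ACAATATTGAACTATCATGCTAGAGTTATGGCGGGGAACCG, then reverse.
(b) mRNA matches the coding strand with T→U.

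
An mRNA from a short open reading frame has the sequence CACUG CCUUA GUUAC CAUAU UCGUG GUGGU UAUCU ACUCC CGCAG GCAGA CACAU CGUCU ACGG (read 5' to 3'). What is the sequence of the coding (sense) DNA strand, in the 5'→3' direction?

5′-CACTGCCTTAGTTACCATATTCGTGGTGGTTATCTACTCCCGCAGGCAGACACATCGTCTACGG-3′

The coding DNA strand has the same 5'→3' sequence as the mRNA with U replaced by T.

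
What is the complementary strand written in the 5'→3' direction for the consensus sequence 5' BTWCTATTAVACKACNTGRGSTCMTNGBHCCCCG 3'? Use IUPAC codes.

5'-CGGGGDVCNAKGASCYCANGTMGTBTAATAGWAV-3'

Standard pairs A↔T, G↔C; ambiguity codes pair R↔Y, M↔K, W↔W, S↔S, B↔V, H↔D, N↔N. Complement (VAWGATAATBTGMTGNACYCSAGKANCVDGGGGC), then reverse for 5'→3'.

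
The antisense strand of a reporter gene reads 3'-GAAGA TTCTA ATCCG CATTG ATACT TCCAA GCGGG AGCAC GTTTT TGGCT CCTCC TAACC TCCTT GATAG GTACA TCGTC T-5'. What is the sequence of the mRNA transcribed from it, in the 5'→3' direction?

Reading the template 3'→5' as shown, RNA polymerase pairs each base (A→U, T→A, G↔C) to build mRNA 5'→3' directly.

5′-CUUCUAAGAUUAGGCGUAACUAUGAAGGUUCGCCCUCGUGCAAAAACCGAGGAGGAUUGGAGGAACUAUCCAUGUAGCAGA-3′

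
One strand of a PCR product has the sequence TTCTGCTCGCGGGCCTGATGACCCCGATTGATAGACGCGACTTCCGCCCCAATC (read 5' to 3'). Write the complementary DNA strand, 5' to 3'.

Pairing A↔T and G↔C gives AAGACGAGCGCCCGGACTACTGGGGCTAACTATCTGCGCTGAAGGCGGGGTTAG, running 3'→5'. Reverse for the 5'→3' convention.

5'-GATTGGGGCGGAAGTCGCGTCTATCAATCGGGGTCATCAGGCCCGCGAGCAGAA-3'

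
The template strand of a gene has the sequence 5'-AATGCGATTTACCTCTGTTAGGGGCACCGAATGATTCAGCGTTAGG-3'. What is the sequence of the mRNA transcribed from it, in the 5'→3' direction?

The mRNA has the sequence of the coding strand (reverse complement of the template) with T→U. Reverse complement of AATGCGATTTACCTCTGTTAGGGGCACCGAATGATTCAGCGTTAGG is CCTAACGCTGAATCATTCGGTGCCCCTAACAGAGGTAAATCGCATT; then T→U.

5'-CCUAACGCUGAAUCAUUCGGUGCCCCUAACAGAGGUAAAUCGCAUU-3'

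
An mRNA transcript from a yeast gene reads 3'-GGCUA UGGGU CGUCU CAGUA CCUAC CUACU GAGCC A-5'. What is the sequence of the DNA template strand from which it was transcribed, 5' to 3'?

Written 5'→3' the mRNA is ACCGAGUCAUCCAUCCAUGACUCUGCUGGGUAUCGG, so the coding DNA strand is ACCGAGTCATCCATCCATGACTCTGCTGGGTATCGG. The template is its reverse complement.

5'-CCGATACCCAGCAGAGTCATGGATGGATGACTCGGT-3'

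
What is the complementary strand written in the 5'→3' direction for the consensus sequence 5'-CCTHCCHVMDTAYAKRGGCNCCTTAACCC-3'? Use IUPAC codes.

Standard pairs A↔T, G↔C; ambiguity codes pair R↔Y, M↔K, D↔H, V↔B, N↔N. Complement (GGADGGDBKHATRTMYCCGNGGAATTGGG), then reverse for 5'→3'.

5'-GGGTTAAGGNGCCYMTRTAHKBDGGDAGG-3'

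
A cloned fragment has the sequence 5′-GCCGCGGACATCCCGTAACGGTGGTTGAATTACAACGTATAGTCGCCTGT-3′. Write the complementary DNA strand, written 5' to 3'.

5'-ACAGGCGACTATACGTTGTAATTCAACCACCGTTACGGGATGTCCGCGGC-3'

Pairing A↔T and G↔C gives CGGCGCCTGTAGGGCATTGCCACCAACTTAATGTTGCATATCAGCGGACA, running 3'→5'. Reverse for the 5'→3' convention.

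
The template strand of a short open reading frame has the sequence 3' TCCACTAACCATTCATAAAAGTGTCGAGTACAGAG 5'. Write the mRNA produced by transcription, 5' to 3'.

5'-AGGUGAUUGGUAAGUAUUUUCACAGCUCAUGUCUC-3'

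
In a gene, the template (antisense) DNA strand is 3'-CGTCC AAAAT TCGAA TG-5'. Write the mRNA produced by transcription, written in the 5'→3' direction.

5′-GCAGGUUUUAAGCUUAC-3′

Reading the template 3'→5' as shown, RNA polymerase pairs each base (A→U, T→A, G↔C) to build mRNA 5'→3' directly.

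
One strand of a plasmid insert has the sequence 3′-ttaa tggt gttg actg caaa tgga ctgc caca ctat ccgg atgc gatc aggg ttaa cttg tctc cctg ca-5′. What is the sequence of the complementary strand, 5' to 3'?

5'-AATTACCACAACTGACGTTTACCTGACGGTGTGATAGGCCTACGCTAGTCCCAATTGAACAGAGGGACGT-3'

The strand is given 3'→5', so its complement runs 5'→3' in the same left-to-right order: pair each base A↔T, G↔C.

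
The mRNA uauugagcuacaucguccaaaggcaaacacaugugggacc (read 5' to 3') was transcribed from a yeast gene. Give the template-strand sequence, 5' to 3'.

5′-GGTCCCACATGTGTTTGCCTTTGGACGATGTAGCTCAATA-3′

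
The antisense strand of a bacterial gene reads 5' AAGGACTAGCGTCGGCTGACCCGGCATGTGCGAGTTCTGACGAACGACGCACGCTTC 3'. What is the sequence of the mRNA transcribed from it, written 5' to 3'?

5′-GAAGCGUGCGUCGUUCGUCAGAACUCGCACAUGCCGGGUCAGCCGACGCUAGUCCUU-3′

The mRNA has the sequence of the coding strand (reverse complement of the template) with T→U. Reverse complement of AAGGACTAGCGTCGGCTGACCCGGCATGTGCGAGTTCTGACGAACGACGCACGCTTC is GAAGCGTGCGTCGTTCGTCAGAACTCGCACATGCCGGGTCAGCCGACGCTAGTCCTT; then T→U.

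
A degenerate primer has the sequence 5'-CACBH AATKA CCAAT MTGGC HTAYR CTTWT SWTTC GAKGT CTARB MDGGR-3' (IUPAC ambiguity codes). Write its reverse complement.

Standard pairs A↔T, G↔C; ambiguity codes pair R↔Y, M↔K, W↔W, S↔S, B↔V, D↔H. Complement (GTGVDTTAMTGGTTAKACCGDATRYGAAWASWAAGCTMCAGATYVKHCCY), then reverse for 5'→3'.

5'-YCCHKVYTAGACMTCGAAWSAWAAGYRTADGCCAKATTGGTMATTDVGTG-3'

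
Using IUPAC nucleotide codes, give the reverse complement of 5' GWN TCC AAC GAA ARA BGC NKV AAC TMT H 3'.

5'-DAKAGTTBMNGCVTYTTTCGTTGGANWC-3'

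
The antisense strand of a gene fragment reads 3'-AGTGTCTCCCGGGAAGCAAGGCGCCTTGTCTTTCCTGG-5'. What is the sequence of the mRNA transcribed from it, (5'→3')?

Reading the template 3'→5' as shown, RNA polymerase pairs each base (A→U, T→A, G↔C) to build mRNA 5'→3' directly.

5'-UCACAGAGGGCCCUUCGUUCCGCGGAACAGAAAGGACC-3'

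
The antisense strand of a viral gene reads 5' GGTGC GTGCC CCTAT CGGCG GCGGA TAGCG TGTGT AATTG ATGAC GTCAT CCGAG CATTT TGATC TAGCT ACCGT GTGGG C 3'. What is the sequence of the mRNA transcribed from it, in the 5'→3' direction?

The mRNA has the sequence of the coding strand (reverse complement of the template) with T→U. Reverse complement of GGTGCGTGCCCCTATCGGCGGCGGATAGCGTGTGTAATTGATGACGTCATCCGAGCATTTTGATCTAGCTACCGTGTGGGC is GCCCACACGGTAGCTAGATCAAAATGCTCGGATGACGTCATCAATTACACACGCTATCCGCCGCCGATAGGGGCACGCACC; then T→U.

5′-GCCCACACGGUAGCUAGAUCAAAAUGCUCGGAUGACGUCAUCAAUUACACACGCUAUCCGCCGCCGAUAGGGGCACGCACC-3′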